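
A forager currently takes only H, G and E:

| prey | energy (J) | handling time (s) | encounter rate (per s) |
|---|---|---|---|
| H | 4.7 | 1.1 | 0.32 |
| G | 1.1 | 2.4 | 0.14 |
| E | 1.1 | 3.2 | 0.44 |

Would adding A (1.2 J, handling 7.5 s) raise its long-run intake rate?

No

Intake rate on the current diet: R = (0.32×4.7 + 0.14×1.1 + 0.44×1.1) / (1 + 0.32×1.1 + 0.14×2.4 + 0.44×3.2) = 2.142/3.096 = 0.6919 J/s.
Profitability of A: 1.2/7.5 = 0.16 J/s.
Since 0.16 < R, time spent handling A is better spent searching.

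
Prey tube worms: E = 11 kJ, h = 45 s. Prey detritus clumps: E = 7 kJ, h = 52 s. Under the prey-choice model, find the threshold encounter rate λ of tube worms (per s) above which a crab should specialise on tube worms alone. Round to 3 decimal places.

0.027 per s

At the threshold, the rate on tube worms alone equals the profitability of detritus clumps: λ·11/(1 + λ·45) = 7/52 = 0.1346.
Rearranging, λ(11 − 0.1346×45) = 0.1346, so λ = 0.1346/4.942 = 0.02724 per s.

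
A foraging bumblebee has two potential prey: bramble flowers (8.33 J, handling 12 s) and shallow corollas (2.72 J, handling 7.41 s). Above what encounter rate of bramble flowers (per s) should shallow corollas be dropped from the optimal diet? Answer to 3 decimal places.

The zero-one rule: include shallow corollas iff E₂/h₂ > λE₁/(1+λh₁). Equality gives the switch point.
λE₁h₂ = E₂ + λE₂h₁ ⇒ λ = E₂/(E₁h₂ − E₂h₁) = 2.72/(61.73 − 32.64) = 0.09352 per s.

0.094 per s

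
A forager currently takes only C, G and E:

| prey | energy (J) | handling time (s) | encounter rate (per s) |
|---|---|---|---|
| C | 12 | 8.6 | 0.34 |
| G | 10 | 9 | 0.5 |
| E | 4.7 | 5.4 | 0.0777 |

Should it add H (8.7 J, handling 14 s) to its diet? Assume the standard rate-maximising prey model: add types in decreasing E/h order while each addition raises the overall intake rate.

No

Intake rate on the current diet: R = (0.34×12 + 0.5×10 + 0.0777×4.7) / (1 + 0.34×8.6 + 0.5×9 + 0.0777×5.4) = 9.445/8.844 = 1.068 J/s.
H: E/h = 8.7/14 = 0.6214 J/s.
0.6214 < 1.068, so adding H would lower the average — exclude it.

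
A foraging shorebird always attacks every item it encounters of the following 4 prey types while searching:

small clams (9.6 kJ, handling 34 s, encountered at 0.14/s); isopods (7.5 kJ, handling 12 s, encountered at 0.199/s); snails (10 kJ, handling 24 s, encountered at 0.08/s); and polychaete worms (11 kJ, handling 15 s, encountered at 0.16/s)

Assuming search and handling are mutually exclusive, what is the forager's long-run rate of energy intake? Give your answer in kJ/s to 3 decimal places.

0.433 kJ/s

R = (0.14×9.6 + 0.199×7.5 + 0.08×10 + 0.16×11) / (1 + 0.14×34 + 0.199×12 + 0.08×24 + 0.16×15) = 5.397/12.47 = 0.4328 kJ/s.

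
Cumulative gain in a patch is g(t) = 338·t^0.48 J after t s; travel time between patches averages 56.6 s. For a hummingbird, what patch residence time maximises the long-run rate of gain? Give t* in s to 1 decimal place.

By the marginal value theorem, leave when the instantaneous gain rate g'(t) equals the habitat-wide average g(t)/(T + t).
g'(t) = 0.48·338·t^-0.52. Setting 0.48·338·t^-0.52 = 338·t^0.48/(56.6+t) gives 0.48(56.6+t) = t, so 0.52·t = 0.48×56.6.
t* = 0.48×56.6/0.52 = 52.25 s.

52.2 s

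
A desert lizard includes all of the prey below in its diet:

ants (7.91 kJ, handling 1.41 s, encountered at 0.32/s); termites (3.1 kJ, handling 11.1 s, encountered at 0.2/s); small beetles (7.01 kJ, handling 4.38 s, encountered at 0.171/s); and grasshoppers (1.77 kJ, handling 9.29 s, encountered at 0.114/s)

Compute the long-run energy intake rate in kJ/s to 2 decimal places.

0.83 kJ/s

R = Σλ_iE_i / (1 + Σλ_ih_i)
Numerator: 0.32×7.91 + 0.2×3.1 + 0.171×7.01 + 0.114×1.77 = 4.552
Denominator: 1 + 0.32×1.41 + 0.2×11.1 + 0.171×4.38 + 0.114×9.29 = 5.479
R = 4.552/5.479 = 0.8307 kJ/s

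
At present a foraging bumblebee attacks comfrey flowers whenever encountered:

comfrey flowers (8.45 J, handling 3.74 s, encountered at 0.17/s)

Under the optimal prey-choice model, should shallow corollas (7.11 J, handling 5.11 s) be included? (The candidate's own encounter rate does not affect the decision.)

Yes

On comfrey flowers alone, R = ΣλE/(1+Σλh) = 1.436/1.636 = 0.8782 J/s.
Profitability of shallow corollas: 7.11/5.11 = 1.391 J/s.
Since 1.391 > R, including shallow corollas increases the long-run rate.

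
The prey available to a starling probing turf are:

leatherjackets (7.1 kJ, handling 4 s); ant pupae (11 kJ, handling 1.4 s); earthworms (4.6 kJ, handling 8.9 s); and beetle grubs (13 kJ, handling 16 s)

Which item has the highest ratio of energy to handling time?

ant pupae

Profitability E/h (kJ/s): leatherjackets = 7.1/4 = 1.77, ant pupae = 11/1.4 = 7.86, earthworms = 4.6/8.9 = 0.517, beetle grubs = 13/16 = 0.812.
Ranked: ant pupae > leatherjackets > beetle grubs > earthworms.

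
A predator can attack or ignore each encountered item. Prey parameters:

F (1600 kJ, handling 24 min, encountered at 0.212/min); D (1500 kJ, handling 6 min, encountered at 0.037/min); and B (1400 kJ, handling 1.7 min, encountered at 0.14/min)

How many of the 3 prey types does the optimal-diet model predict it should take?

2

E/h in descending order: B 824, D 250, F 66.7 kJ/min. The optimal diet is the largest prefix of this list for which every included type satisfies E_i/h_i > R on the types above it.
Rate on top 1: 158.3. D: 250 > 158.3 → include.
Rate on top 2: 172.3. F: 66.7 < 172.3 → exclude; stop.
Optimal diet: B, D — 2 of 3 types.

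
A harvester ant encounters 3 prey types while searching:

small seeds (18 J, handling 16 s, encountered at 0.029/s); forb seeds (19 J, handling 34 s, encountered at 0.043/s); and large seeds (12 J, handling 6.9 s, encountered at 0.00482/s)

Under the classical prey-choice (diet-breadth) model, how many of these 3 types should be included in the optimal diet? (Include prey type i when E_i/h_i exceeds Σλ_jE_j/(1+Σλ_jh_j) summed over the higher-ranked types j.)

3

Profitabilities (E/h, J/s): large seeds 1.74, small seeds 1.12, forb seeds 0.559. Add prey in this order while the next type's profitability exceeds the intake rate on those already taken.
Rate on top 1: 0.05598. small seeds: 1.12 > 0.05598 → include.
Rate on top 2: 0.3873. forb seeds: 0.559 > 0.3873 → include.
Optimal diet: large seeds, small seeds, forb seeds — 3 of 3 types.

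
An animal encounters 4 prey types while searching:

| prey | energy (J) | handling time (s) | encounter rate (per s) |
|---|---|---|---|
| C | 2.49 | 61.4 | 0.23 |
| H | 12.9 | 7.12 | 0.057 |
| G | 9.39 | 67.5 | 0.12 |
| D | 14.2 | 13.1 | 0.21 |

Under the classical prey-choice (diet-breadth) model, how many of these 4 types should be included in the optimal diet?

2

Rank by E/h (J/s): H 1.81, D 1.08, G 0.139, C 0.0406. Include each in turn until the next type's E/h falls below the running intake rate.
Rate on top 1: 0.523. D: 1.08 > 0.523 → include.
Rate on top 2: 0.8943. G: 0.139 < 0.8943 → exclude; stop.
Optimal diet: H, D — 2 of 4 types.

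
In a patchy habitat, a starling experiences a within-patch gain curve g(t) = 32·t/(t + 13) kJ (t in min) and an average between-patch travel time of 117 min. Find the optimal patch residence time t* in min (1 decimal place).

Maximise g(t)/(T+t): set derivative to zero → g'(t)(T+t) = g(t).
g'(t) = 32·13/(t + 13)². Setting 32·13/(t+13)² = 32t/[(t+13)(117+t)] gives 13(117+t) = t(t+13), so t² = 13×117 = 1521.
t* = √1521 = 39 min.

39.0 min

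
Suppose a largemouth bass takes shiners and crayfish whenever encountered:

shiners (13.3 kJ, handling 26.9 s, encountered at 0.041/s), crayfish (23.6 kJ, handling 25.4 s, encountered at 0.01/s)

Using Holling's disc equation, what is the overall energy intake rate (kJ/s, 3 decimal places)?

0.331 kJ/s

Energy encountered per unit search time: 0.041×13.3 + 0.01×23.6 = 0.7813 kJ/s.
Handling time per unit search time: 0.041×26.9 + 0.01×25.4 = 1.357.
Rate = 0.7813/(1 + 1.357) = 0.3315 kJ/s.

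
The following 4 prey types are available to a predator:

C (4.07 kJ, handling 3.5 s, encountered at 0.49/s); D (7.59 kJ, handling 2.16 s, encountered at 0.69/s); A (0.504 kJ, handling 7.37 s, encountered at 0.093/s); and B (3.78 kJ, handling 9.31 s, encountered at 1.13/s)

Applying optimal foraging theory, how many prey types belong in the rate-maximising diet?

E/h in descending order: D 3.51, C 1.16, B 0.406, A 0.0684 kJ/s. The optimal diet is the largest prefix of this list for which every included type satisfies E_i/h_i > R on the types above it.
Rate on top 1: 2.103. C: 1.16 < 2.103 → exclude; stop.
Optimal diet: D — 1 of 4 types.

1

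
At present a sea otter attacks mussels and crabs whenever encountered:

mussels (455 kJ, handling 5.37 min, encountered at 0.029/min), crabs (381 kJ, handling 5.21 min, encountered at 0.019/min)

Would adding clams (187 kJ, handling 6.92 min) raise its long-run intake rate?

Current rate: (0.029×455 + 0.019×381)/(1 + 0.029×5.37 + 0.019×5.21) = 16.29 kJ/min.
clams: E/h = 187/6.92 = 27.02 kJ/min.
27.02 > 16.29, so adding clams raises the average — include it.

Yes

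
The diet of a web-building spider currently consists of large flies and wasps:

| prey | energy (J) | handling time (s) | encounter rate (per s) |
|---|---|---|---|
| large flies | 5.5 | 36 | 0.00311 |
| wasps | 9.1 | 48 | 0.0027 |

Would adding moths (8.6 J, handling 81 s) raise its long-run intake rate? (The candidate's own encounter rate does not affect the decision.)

Current rate: (0.00311×5.5 + 0.0027×9.1)/(1 + 0.00311×36 + 0.0027×48) = 0.03357 J/s.
Profitability of moths: 8.6/81 = 0.1062 J/s.
Since 0.1062 > R, including moths increases the long-run rate.

Yes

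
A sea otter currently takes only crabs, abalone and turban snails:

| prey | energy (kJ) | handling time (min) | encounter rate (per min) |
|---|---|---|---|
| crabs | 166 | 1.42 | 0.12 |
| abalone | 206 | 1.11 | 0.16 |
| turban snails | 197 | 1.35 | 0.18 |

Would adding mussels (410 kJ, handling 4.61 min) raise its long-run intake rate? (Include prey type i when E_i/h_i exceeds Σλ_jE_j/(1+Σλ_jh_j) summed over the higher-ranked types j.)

Yes

On crabs, abalone and turban snails alone, R = ΣλE/(1+Σλh) = 88.34/1.591 = 55.52 kJ/min.
mussels: E/h = 410/4.61 = 88.94 kJ/min.
88.94 > 55.52, so adding mussels raises the average — include it.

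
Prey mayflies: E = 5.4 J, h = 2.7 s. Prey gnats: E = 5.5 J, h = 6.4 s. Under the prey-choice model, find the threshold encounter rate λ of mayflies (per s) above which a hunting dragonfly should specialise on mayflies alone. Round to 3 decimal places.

The zero-one rule: include gnats iff E₂/h₂ > λE₁/(1+λh₁). Equality gives the switch point.
λE₁h₂ = E₂ + λE₂h₁ ⇒ λ = E₂/(E₁h₂ − E₂h₁) = 5.5/(34.56 − 14.85) = 0.279 per s.

0.279 per s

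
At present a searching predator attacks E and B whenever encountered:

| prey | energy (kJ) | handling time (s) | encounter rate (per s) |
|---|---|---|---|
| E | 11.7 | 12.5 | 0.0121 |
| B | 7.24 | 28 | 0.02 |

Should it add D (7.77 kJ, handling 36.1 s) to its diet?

Yes

On E and B alone, R = ΣλE/(1+Σλh) = 0.2864/1.711 = 0.1673 kJ/s.
Profitability of D: 7.77/36.1 = 0.2152 kJ/s.
0.2152 > 0.1673, so adding D raises the average — include it.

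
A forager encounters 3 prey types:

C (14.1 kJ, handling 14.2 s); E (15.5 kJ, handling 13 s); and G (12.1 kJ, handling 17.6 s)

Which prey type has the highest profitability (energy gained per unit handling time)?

Profitability E/h (kJ/s): C = 14.1/14.2 = 0.993, E = 15.5/13 = 1.19, G = 12.1/17.6 = 0.687.
Ranked: E > C > G.

E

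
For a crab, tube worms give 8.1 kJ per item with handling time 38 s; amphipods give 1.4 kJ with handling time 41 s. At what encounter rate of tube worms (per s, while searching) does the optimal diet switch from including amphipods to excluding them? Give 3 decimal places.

0.005 per s

The zero-one rule: include amphipods iff E₂/h₂ > λE₁/(1+λh₁). Equality gives the switch point.
λE₁h₂ = E₂ + λE₂h₁ ⇒ λ = E₂/(E₁h₂ − E₂h₁) = 1.4/(332.1 − 53.2) = 0.00502 per s.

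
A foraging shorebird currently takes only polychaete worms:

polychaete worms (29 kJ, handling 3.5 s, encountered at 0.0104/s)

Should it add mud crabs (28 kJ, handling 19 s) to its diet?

On polychaete worms alone, R = ΣλE/(1+Σλh) = 0.3016/1.036 = 0.291 kJ/s.
Profitability of mud crabs: 28/19 = 1.474 kJ/s.
1.474 > 0.291, so adding mud crabs raises the average — include it.

Yes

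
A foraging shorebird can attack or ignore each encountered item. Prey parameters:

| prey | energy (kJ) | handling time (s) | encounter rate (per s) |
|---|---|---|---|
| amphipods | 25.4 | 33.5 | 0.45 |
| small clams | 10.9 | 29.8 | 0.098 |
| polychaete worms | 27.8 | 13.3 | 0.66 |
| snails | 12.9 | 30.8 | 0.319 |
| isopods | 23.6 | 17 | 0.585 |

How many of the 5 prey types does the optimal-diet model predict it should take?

Rank by E/h (kJ/s): polychaete worms 2.09, isopods 1.39, amphipods 0.758, snails 0.419, small clams 0.366. Include each in turn until the next type's E/h falls below the running intake rate.
Rate on top 1: 1.876. isopods: 1.39 < 1.876 → exclude; stop.
Optimal diet: polychaete worms — 1 of 5 types.

1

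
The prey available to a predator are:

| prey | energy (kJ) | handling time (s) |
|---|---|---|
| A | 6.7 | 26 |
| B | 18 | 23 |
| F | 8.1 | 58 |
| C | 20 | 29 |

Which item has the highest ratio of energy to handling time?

B

In descending order of E/h:
B: 18/23 = 0.783 kJ/s
C: 20/29 = 0.69 kJ/s
A: 6.7/26 = 0.258 kJ/s
F: 8.1/58 = 0.14 kJ/s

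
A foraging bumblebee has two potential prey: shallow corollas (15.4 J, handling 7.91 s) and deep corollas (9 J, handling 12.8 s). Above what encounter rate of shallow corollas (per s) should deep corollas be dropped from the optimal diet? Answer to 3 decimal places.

0.071 per s

Drop deep corollas once their profitability E₂/h₂ falls below the rate achievable on shallow corollas alone: E₂/h₂ = λE₁/(1 + λh₁).
Solve for λ: λE₁h₂ = E₂(1 + λh₁) → λ(E₁h₂ − E₂h₁) = E₂ → λ = E₂/(E₁h₂ − E₂h₁).
λ = 9/(15.4×12.8 − 9×7.91) = 9/125.9 = 0.07147 per s.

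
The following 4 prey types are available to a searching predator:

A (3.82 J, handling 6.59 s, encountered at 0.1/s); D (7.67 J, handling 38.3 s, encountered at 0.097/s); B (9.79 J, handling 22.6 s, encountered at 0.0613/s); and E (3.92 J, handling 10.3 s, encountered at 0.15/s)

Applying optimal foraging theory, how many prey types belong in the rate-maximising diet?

Profitabilities (E/h, J/s): A 0.58, B 0.433, E 0.381, D 0.2. Add prey in this order while the next type's profitability exceeds the intake rate on those already taken.
Rate on top 1: 0.2303. B: 0.433 > 0.2303 → include.
Rate on top 2: 0.3226. E: 0.381 > 0.3226 → include.
Rate on top 3: 0.3421. D: 0.2 < 0.3421 → exclude; stop.
Optimal diet: A, B, E — 3 of 4 types.

3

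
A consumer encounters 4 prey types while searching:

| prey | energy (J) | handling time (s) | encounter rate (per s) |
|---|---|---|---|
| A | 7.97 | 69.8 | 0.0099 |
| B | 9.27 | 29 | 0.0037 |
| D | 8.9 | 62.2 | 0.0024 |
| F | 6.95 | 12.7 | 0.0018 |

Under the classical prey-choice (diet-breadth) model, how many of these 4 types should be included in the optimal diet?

4

E/h in descending order: F 0.547, B 0.32, D 0.143, A 0.114 J/s. The optimal diet is the largest prefix of this list for which every included type satisfies E_i/h_i > R on the types above it.
Rate on top 1: 0.01223. B: 0.32 > 0.01223 → include.
Rate on top 2: 0.04142. D: 0.143 > 0.04142 → include.
Rate on top 3: 0.05328. A: 0.114 > 0.05328 → include.
Optimal diet: F, B, D, A — 4 of 4 types.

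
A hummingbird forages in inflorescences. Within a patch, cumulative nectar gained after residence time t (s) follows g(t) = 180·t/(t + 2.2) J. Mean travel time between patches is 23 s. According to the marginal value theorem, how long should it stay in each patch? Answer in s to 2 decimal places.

By the marginal value theorem, leave when the instantaneous gain rate g'(t) equals the habitat-wide average g(t)/(T + t).
g'(t) = 180·2.2/(t + 2.2)². Setting 180·2.2/(t+2.2)² = 180t/[(t+2.2)(23+t)] gives 2.2(23+t) = t(t+2.2), so t² = 2.2×23 = 50.6.
t* = √50.6 = 7.113 s.

7.11 s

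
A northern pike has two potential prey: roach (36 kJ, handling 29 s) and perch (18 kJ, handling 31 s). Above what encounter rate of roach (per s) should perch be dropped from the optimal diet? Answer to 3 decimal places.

The zero-one rule: include perch iff E₂/h₂ > λE₁/(1+λh₁). Equality gives the switch point.
λE₁h₂ = E₂ + λE₂h₁ ⇒ λ = E₂/(E₁h₂ − E₂h₁) = 18/(1116 − 522) = 0.0303 per s.

0.030 per s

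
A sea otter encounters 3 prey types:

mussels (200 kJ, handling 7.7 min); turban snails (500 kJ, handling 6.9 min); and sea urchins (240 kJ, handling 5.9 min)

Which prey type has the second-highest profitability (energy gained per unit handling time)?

In descending order of E/h:
turban snails: 500/6.9 = 72.5 kJ/min
sea urchins: 240/5.9 = 40.7 kJ/min
mussels: 200/7.7 = 26 kJ/min

sea urchins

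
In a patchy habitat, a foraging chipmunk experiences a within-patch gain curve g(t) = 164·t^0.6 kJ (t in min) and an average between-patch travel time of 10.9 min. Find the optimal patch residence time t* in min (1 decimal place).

16.3 min

Optimal t* satisfies g'(t*) = g(t*)/(T + t*).
g'(t) = 0.6·164·t^-0.4. Setting 0.6·164·t^-0.4 = 164·t^0.6/(10.9+t) gives 0.6(10.9+t) = t, so 0.40·t = 0.6×10.9.
t* = 0.6×10.9/0.40 = 16.35 min.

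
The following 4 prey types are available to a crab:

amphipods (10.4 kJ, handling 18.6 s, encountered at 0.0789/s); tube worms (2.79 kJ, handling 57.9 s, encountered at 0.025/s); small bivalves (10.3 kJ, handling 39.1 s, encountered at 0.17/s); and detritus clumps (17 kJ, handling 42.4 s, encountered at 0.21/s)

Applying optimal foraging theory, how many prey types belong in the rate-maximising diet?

Profitabilities (E/h, kJ/s): amphipods 0.559, detritus clumps 0.401, small bivalves 0.263, tube worms 0.0482. Add prey in this order while the next type's profitability exceeds the intake rate on those already taken.
Rate on top 1: 0.3325. detritus clumps: 0.401 > 0.3325 → include.
Rate on top 2: 0.3861. small bivalves: 0.263 < 0.3861 → exclude; stop.
Optimal diet: amphipods, detritus clumps — 2 of 4 types.

2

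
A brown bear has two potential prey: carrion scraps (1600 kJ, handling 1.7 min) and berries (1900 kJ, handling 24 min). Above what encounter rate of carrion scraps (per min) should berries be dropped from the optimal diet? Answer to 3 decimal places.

Drop berries once their profitability E₂/h₂ falls below the rate achievable on carrion scraps alone: E₂/h₂ = λE₁/(1 + λh₁).
Solve for λ: λE₁h₂ = E₂(1 + λh₁) → λ(E₁h₂ − E₂h₁) = E₂ → λ = E₂/(E₁h₂ − E₂h₁).
λ = 1900/(1600×24 − 1900×1.7) = 1900/3.517e+04 = 0.05402 per min.

0.054 per min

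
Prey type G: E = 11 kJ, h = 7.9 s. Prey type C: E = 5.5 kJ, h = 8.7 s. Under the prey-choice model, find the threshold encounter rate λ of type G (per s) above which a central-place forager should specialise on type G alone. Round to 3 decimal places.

0.105 per s

Drop type C once their profitability E₂/h₂ falls below the rate achievable on type G alone: E₂/h₂ = λE₁/(1 + λh₁).
Solve for λ: λE₁h₂ = E₂(1 + λh₁) → λ(E₁h₂ − E₂h₁) = E₂ → λ = E₂/(E₁h₂ − E₂h₁).
λ = 5.5/(11×8.7 − 5.5×7.9) = 5.5/52.25 = 0.1053 per s.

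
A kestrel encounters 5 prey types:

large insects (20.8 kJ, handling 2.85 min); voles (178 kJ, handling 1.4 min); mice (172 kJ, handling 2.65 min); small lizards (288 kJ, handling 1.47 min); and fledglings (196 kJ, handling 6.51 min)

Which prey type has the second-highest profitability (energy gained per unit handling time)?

voles

In descending order of E/h:
small lizards: 288/1.47 = 196 kJ/min
voles: 178/1.4 = 127 kJ/min
mice: 172/2.65 = 64.9 kJ/min
fledglings: 196/6.51 = 30.1 kJ/min
large insects: 20.8/2.85 = 7.3 kJ/min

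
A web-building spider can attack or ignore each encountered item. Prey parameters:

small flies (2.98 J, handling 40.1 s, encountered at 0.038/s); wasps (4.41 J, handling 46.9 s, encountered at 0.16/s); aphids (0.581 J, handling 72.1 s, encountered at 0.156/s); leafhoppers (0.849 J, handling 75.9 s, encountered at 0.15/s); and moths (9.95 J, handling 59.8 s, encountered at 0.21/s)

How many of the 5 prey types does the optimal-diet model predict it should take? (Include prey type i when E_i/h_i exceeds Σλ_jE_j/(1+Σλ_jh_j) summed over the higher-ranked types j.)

1

E/h in descending order: moths 0.166, wasps 0.094, small flies 0.0743, leafhoppers 0.0112, aphids 0.00806 J/s. The optimal diet is the largest prefix of this list for which every included type satisfies E_i/h_i > R on the types above it.
Rate on top 1: 0.1541. wasps: 0.094 < 0.1541 → exclude; stop.
Optimal diet: moths — 1 of 5 types.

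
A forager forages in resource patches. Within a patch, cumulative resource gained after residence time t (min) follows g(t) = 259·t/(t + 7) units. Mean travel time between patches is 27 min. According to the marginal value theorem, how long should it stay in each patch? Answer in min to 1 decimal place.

13.7 min

By the marginal value theorem, leave when the instantaneous gain rate g'(t) equals the habitat-wide average g(t)/(T + t).
g'(t) = 259·7/(t + 7)². Setting 259·7/(t+7)² = 259t/[(t+7)(27+t)] gives 7(27+t) = t(t+7), so t² = 7×27 = 189.
t* = √189 = 13.75 min.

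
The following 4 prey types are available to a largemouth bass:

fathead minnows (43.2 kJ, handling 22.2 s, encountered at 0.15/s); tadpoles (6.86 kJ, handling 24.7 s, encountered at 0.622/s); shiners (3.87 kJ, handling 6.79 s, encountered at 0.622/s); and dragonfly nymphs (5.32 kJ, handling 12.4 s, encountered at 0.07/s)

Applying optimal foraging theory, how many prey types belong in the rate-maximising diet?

1

Profitabilities (E/h, kJ/s): fathead minnows 1.95, shiners 0.57, dragonfly nymphs 0.429, tadpoles 0.278. Add prey in this order while the next type's profitability exceeds the intake rate on those already taken.
Rate on top 1: 1.497. shiners: 0.57 < 1.497 → exclude; stop.
Optimal diet: fathead minnows — 1 of 4 types.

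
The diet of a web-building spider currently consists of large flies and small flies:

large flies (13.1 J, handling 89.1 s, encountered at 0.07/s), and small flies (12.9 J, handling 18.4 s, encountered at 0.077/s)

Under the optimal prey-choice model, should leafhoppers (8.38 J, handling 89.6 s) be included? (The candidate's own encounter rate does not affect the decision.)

On large flies and small flies alone, R = ΣλE/(1+Σλh) = 1.91/8.654 = 0.2207 J/s.
Profitability of leafhoppers: 8.38/89.6 = 0.09353 J/s.
Since 0.09353 < R, time spent handling leafhoppers is better spent searching.

No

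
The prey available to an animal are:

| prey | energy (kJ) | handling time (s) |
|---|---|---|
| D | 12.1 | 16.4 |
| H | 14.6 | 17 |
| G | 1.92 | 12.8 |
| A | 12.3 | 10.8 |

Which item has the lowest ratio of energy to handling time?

G

Profitability E/h (kJ/s): D = 12.1/16.4 = 0.738, H = 14.6/17 = 0.859, G = 1.92/12.8 = 0.15, A = 12.3/10.8 = 1.14.
Ranked: A > H > D > G.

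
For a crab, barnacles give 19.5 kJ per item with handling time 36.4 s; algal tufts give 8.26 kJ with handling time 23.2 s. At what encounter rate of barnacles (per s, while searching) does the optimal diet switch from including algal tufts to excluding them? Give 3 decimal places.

0.054 per s

At the threshold, the rate on barnacles alone equals the profitability of algal tufts: λ·19.5/(1 + λ·36.4) = 8.26/23.2 = 0.356.
Rearranging, λ(19.5 − 0.356×36.4) = 0.356, so λ = 0.356/6.54 = 0.05444 per s.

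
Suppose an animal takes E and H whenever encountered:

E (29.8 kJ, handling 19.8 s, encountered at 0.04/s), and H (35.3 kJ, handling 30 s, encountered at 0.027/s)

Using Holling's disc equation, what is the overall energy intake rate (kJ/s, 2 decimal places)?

R = (0.04×29.8 + 0.027×35.3) / (1 + 0.04×19.8 + 0.027×30) = 2.145/2.602 = 0.8244 kJ/s.

0.82 kJ/s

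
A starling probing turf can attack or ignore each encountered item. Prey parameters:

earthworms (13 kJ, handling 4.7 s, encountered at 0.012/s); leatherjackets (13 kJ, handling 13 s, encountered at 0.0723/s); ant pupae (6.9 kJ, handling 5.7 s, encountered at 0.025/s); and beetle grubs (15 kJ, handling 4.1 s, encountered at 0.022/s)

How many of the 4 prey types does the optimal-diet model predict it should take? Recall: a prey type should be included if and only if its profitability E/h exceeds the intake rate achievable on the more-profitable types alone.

4

E/h in descending order: beetle grubs 3.66, earthworms 2.77, ant pupae 1.21, leatherjackets 1 kJ/s. The optimal diet is the largest prefix of this list for which every included type satisfies E_i/h_i > R on the types above it.
Rate on top 1: 0.3027. earthworms: 2.77 > 0.3027 → include.
Rate on top 2: 0.4239. ant pupae: 1.21 > 0.4239 → include.
Rate on top 3: 0.5108. leatherjackets: 1 > 0.5108 → include.
Optimal diet: beetle grubs, earthworms, ant pupae, leatherjackets — 4 of 4 types.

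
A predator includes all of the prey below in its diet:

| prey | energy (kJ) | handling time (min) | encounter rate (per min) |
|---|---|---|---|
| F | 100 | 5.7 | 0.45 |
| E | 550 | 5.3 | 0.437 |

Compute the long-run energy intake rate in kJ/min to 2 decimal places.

Energy encountered per unit search time: 0.45×100 + 0.437×550 = 285.4 kJ/min.
Handling time per unit search time: 0.45×5.7 + 0.437×5.3 = 4.881.
Rate = 285.4/(1 + 4.881) = 48.52 kJ/min.

48.52 kJ/min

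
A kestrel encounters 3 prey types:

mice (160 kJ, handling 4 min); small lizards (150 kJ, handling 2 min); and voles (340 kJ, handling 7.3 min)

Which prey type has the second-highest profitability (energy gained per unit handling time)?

Profitability E/h (kJ/min): mice = 160/4 = 40, small lizards = 150/2 = 75, voles = 340/7.3 = 46.6.
Ranked: small lizards > voles > mice.

voles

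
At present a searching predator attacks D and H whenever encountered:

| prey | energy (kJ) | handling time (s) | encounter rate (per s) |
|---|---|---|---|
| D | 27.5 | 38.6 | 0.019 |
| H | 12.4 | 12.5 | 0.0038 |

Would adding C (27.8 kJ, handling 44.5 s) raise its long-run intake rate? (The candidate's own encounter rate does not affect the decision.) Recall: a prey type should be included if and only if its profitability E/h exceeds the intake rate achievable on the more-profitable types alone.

Yes

On D and H alone, R = ΣλE/(1+Σλh) = 0.5696/1.781 = 0.3198 kJ/s.
C: E/h = 27.8/44.5 = 0.6247 kJ/s.
Since 0.6247 > R, including C increases the long-run rate.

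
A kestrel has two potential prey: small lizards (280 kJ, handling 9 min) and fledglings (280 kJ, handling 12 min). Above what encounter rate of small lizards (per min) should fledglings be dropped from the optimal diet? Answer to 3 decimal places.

0.333 per min

Drop fledglings once their profitability E₂/h₂ falls below the rate achievable on small lizards alone: E₂/h₂ = λE₁/(1 + λh₁).
Solve for λ: λE₁h₂ = E₂(1 + λh₁) → λ(E₁h₂ − E₂h₁) = E₂ → λ = E₂/(E₁h₂ − E₂h₁).
λ = 280/(280×12 − 280×9) = 280/840 = 0.3333 per min.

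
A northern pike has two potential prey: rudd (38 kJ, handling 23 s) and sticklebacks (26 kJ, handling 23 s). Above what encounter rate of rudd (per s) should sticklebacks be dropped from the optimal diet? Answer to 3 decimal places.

0.094 per s

The zero-one rule: include sticklebacks iff E₂/h₂ > λE₁/(1+λh₁). Equality gives the switch point.
λE₁h₂ = E₂ + λE₂h₁ ⇒ λ = E₂/(E₁h₂ − E₂h₁) = 26/(874 − 598) = 0.0942 per s.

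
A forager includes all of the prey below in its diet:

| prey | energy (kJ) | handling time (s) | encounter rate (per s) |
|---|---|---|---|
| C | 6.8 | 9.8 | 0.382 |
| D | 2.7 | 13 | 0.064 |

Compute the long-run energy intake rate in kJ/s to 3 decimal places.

0.497 kJ/s

R = Σλ_iE_i / (1 + Σλ_ih_i)
Numerator: 0.382×6.8 + 0.064×2.7 = 2.77
Denominator: 1 + 0.382×9.8 + 0.064×13 = 5.576
R = 2.77/5.576 = 0.4969 kJ/s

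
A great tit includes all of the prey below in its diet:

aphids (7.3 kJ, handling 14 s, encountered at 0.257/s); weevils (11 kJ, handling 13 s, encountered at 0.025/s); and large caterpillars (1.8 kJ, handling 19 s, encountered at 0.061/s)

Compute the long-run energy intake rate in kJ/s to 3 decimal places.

Energy encountered per unit search time: 0.257×7.3 + 0.025×11 + 0.061×1.8 = 2.261 kJ/s.
Handling time per unit search time: 0.257×14 + 0.025×13 + 0.061×19 = 5.082.
Rate = 2.261/(1 + 5.082) = 0.3717 kJ/s.

0.372 kJ/s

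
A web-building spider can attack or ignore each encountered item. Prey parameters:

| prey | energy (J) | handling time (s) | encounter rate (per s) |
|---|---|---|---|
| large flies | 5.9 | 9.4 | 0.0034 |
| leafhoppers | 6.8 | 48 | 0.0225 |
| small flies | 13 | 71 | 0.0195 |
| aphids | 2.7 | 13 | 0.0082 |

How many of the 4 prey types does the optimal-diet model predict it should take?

Profitabilities (E/h, J/s): large flies 0.628, aphids 0.208, small flies 0.183, leafhoppers 0.142. Add prey in this order while the next type's profitability exceeds the intake rate on those already taken.
Rate on top 1: 0.01944. aphids: 0.208 > 0.01944 → include.
Rate on top 2: 0.03706. small flies: 0.183 > 0.03706 → include.
Rate on top 3: 0.1172. leafhoppers: 0.142 > 0.1172 → include.
Optimal diet: large flies, aphids, small flies, leafhoppers — 4 of 4 types.

4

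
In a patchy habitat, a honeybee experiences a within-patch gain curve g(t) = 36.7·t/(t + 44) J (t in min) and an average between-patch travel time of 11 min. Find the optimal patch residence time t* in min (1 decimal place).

22.0 min

Maximise g(t)/(T+t): set derivative to zero → g'(t)(T+t) = g(t).
g'(t) = 36.7·44/(t + 44)². Setting 36.7·44/(t+44)² = 36.7t/[(t+44)(11+t)] gives 44(11+t) = t(t+44), so t² = 44×11 = 484.
t* = √484 = 22 min.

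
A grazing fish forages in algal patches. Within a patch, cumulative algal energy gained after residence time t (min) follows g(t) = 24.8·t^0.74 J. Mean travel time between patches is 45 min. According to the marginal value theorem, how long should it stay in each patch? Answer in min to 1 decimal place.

By the marginal value theorem, leave when the instantaneous gain rate g'(t) equals the habitat-wide average g(t)/(T + t).
g'(t) = 0.74·24.8·t^-0.26. Setting 0.74·24.8·t^-0.26 = 24.8·t^0.74/(45+t) gives 0.74(45+t) = t, so 0.26·t = 0.74×45.
t* = 0.74×45/0.26 = 128.1 min.

128.1 min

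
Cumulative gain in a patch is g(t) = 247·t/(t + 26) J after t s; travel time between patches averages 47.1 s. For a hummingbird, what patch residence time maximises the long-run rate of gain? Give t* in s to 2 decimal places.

Maximise g(t)/(T+t): set derivative to zero → g'(t)(T+t) = g(t).
g'(t) = 247·26/(t + 26)². Setting 247·26/(t+26)² = 247t/[(t+26)(47.1+t)] gives 26(47.1+t) = t(t+26), so t² = 26×47.1 = 1225.
t* = √1225 = 34.99 s.

34.99 s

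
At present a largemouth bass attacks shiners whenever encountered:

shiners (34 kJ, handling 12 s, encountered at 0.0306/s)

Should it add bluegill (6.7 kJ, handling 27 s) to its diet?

No

Intake rate on the current diet: R = (0.0306×34) / (1 + 0.0306×12) = 1.04/1.367 = 0.761 kJ/s.
Profitability of bluegill: 6.7/27 = 0.2481 kJ/s.
Since 0.2481 < R, time spent handling bluegill is better spent searching.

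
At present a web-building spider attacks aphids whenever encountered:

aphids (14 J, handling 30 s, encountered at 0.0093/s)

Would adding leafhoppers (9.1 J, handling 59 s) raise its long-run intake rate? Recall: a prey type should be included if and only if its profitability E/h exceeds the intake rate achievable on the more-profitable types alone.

Intake rate on the current diet: R = (0.0093×14) / (1 + 0.0093×30) = 0.1302/1.279 = 0.1018 J/s.
Profitability of leafhoppers: 9.1/59 = 0.1542 J/s.
Since 0.1542 > R, including leafhoppers increases the long-run rate.

Yes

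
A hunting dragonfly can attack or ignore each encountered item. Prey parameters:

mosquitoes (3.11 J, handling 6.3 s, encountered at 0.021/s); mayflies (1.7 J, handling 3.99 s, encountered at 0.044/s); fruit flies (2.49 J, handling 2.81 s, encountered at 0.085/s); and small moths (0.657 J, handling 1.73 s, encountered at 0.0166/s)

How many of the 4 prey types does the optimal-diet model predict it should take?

Profitabilities (E/h, J/s): fruit flies 0.886, mosquitoes 0.494, mayflies 0.426, small moths 0.38. Add prey in this order while the next type's profitability exceeds the intake rate on those already taken.
Rate on top 1: 0.1708. mosquitoes: 0.494 > 0.1708 → include.
Rate on top 2: 0.202. mayflies: 0.426 > 0.202 → include.
Rate on top 3: 0.2274. small moths: 0.38 > 0.2274 → include.
Optimal diet: fruit flies, mosquitoes, mayflies, small moths — 4 of 4 types.

4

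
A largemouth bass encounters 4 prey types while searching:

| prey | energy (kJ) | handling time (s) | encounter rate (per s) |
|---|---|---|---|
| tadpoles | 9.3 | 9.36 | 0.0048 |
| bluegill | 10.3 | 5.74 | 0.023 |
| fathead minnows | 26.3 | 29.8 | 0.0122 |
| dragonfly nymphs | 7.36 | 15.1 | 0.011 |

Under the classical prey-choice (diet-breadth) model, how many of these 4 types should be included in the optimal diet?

4

Rank by E/h (kJ/s): bluegill 1.79, tadpoles 0.994, fathead minnows 0.883, dragonfly nymphs 0.487. Include each in turn until the next type's E/h falls below the running intake rate.
Rate on top 1: 0.2093. tadpoles: 0.994 > 0.2093 → include.
Rate on top 2: 0.2392. fathead minnows: 0.883 > 0.2392 → include.
Rate on top 3: 0.391. dragonfly nymphs: 0.487 > 0.391 → include.
Optimal diet: bluegill, tadpoles, fathead minnows, dragonfly nymphs — 4 of 4 types.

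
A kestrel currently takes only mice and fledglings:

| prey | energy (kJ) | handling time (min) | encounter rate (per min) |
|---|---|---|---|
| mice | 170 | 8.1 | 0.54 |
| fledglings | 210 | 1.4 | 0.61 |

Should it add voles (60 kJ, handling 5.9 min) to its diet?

No

Intake rate on the current diet: R = (0.54×170 + 0.61×210) / (1 + 0.54×8.1 + 0.61×1.4) = 219.9/6.228 = 35.31 kJ/min.
Profitability of voles: 60/5.9 = 10.17 kJ/min.
10.17 < 35.31, so adding voles would lower the average — exclude it.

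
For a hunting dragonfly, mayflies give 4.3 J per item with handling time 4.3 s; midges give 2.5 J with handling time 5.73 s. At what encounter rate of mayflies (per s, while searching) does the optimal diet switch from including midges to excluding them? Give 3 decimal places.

At the threshold, the rate on mayflies alone equals the profitability of midges: λ·4.3/(1 + λ·4.3) = 2.5/5.73 = 0.4363.
Rearranging, λ(4.3 − 0.4363×4.3) = 0.4363, so λ = 0.4363/2.424 = 0.18 per s.

0.180 per s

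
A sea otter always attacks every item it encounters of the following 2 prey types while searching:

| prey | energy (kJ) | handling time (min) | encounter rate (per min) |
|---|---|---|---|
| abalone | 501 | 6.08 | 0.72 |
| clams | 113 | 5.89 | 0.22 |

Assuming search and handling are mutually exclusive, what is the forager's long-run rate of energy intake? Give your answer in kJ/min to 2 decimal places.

57.78 kJ/min

R = Σλ_iE_i / (1 + Σλ_ih_i)
Numerator: 0.72×501 + 0.22×113 = 385.6
Denominator: 1 + 0.72×6.08 + 0.22×5.89 = 6.673
R = 385.6/6.673 = 57.78 kJ/min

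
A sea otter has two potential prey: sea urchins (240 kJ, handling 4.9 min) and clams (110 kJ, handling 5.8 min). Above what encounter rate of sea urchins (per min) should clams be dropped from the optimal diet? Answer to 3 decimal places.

0.129 per min

At the threshold, the rate on sea urchins alone equals the profitability of clams: λ·240/(1 + λ·4.9) = 110/5.8 = 18.97.
Rearranging, λ(240 − 18.97×4.9) = 18.97, so λ = 18.97/147.1 = 0.129 per min.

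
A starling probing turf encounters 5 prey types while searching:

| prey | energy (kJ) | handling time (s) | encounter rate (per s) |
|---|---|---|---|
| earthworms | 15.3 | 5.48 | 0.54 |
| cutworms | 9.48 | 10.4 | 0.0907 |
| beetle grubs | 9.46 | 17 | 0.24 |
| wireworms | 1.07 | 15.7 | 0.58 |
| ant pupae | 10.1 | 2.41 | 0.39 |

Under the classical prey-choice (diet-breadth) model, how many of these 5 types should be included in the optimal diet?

2

Profitabilities (E/h, kJ/s): ant pupae 4.19, earthworms 2.79, cutworms 0.912, beetle grubs 0.556, wireworms 0.0682. Add prey in this order while the next type's profitability exceeds the intake rate on those already taken.
Rate on top 1: 2.031. earthworms: 2.79 > 2.031 → include.
Rate on top 2: 2.49. cutworms: 0.912 < 2.49 → exclude; stop.
Optimal diet: ant pupae, earthworms — 2 of 5 types.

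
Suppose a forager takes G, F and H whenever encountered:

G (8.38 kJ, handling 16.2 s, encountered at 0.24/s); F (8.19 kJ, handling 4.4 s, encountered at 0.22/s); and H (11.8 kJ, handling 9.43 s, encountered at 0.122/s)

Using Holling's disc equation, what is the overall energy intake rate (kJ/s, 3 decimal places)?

R = Σλ_iE_i / (1 + Σλ_ih_i)
Numerator: 0.24×8.38 + 0.22×8.19 + 0.122×11.8 = 5.253
Denominator: 1 + 0.24×16.2 + 0.22×4.4 + 0.122×9.43 = 7.006
R = 5.253/7.006 = 0.7497 kJ/s

0.750 kJ/s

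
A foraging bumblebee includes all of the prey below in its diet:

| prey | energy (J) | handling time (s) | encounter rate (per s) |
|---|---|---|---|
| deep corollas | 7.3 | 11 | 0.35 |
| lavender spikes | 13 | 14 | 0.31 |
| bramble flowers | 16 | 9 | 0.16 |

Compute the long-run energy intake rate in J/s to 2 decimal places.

Energy encountered per unit search time: 0.35×7.3 + 0.31×13 + 0.16×16 = 9.145 J/s.
Handling time per unit search time: 0.35×11 + 0.31×14 + 0.16×9 = 9.63.
Rate = 9.145/(1 + 9.63) = 0.8603 J/s.

0.86 J/s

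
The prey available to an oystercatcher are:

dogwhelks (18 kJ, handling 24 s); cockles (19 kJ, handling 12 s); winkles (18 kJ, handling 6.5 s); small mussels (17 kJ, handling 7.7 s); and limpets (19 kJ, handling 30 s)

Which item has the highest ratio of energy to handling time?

winkles

Profitability E/h (kJ/s): dogwhelks = 18/24 = 0.75, cockles = 19/12 = 1.58, winkles = 18/6.5 = 2.77, small mussels = 17/7.7 = 2.21, limpets = 19/30 = 0.633.
Ranked: winkles > small mussels > cockles > dogwhelks > limpets.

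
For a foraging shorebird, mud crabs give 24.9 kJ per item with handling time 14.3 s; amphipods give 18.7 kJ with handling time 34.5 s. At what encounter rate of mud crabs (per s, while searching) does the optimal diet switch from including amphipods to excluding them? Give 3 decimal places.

0.032 per s

The zero-one rule: include amphipods iff E₂/h₂ > λE₁/(1+λh₁). Equality gives the switch point.
λE₁h₂ = E₂ + λE₂h₁ ⇒ λ = E₂/(E₁h₂ − E₂h₁) = 18.7/(859 − 267.4) = 0.03161 per s.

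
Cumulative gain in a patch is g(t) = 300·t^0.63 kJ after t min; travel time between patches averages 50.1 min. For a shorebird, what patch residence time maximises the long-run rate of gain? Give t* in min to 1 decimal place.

Maximise g(t)/(T+t): set derivative to zero → g'(t)(T+t) = g(t).
g'(t) = 0.63·300·t^-0.37. Setting 0.63·300·t^-0.37 = 300·t^0.63/(50.1+t) gives 0.63(50.1+t) = t, so 0.37·t = 0.63×50.1.
t* = 0.63×50.1/0.37 = 85.31 min.

85.3 min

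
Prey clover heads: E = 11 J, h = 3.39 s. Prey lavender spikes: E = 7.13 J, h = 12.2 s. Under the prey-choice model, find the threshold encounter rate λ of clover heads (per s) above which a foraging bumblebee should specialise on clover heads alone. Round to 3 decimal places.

0.065 per s

Drop lavender spikes once their profitability E₂/h₂ falls below the rate achievable on clover heads alone: E₂/h₂ = λE₁/(1 + λh₁).
Solve for λ: λE₁h₂ = E₂(1 + λh₁) → λ(E₁h₂ − E₂h₁) = E₂ → λ = E₂/(E₁h₂ − E₂h₁).
λ = 7.13/(11×12.2 − 7.13×3.39) = 7.13/110 = 0.0648 per s.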